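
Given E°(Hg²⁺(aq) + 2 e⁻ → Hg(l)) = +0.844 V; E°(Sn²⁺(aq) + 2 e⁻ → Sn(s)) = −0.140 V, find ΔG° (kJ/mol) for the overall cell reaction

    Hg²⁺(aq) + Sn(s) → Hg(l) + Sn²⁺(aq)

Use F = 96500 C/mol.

In the reaction as written Hg²⁺(aq) is reduced, so the Hg²⁺/Hg couple is the cathode and Sn²⁺/Sn is the anode.
E°cell = +0.844 − (−0.140) = +0.984 V; balancing electrons gives n = 2.
ΔG° = −nFE°cell = −(2)(96500)(+0.984) J/mol = −190 kJ/mol.

−190 kJ/mol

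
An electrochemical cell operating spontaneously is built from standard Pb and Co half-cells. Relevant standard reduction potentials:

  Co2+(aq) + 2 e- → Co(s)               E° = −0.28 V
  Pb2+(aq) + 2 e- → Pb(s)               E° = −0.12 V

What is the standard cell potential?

The Pb²⁺/Pb couple has the higher E°, so Pb ion is reduced (cathode) and Co is oxidized (anode).
E°cell = E°(cathode) − E°(anode) = −0.12 − (−0.28) = +0.16 V.

+0.16 V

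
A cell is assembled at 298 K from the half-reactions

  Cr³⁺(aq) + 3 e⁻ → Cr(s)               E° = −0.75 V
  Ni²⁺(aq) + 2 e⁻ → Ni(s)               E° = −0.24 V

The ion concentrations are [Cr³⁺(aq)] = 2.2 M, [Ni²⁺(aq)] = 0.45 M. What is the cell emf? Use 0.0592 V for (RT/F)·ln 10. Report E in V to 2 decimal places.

+0.49 V

Ni²⁺/Ni is reduced (cathode, E° = −0.24 V) and Cr³⁺/Cr is oxidized (anode).
The standard potential is −0.24 − (−0.75) = +0.51 V and the balanced reaction transfers n = 6 electrons.
For the overall reaction 3 Ni²⁺(aq) + 2 Cr(s) → 3 Ni(s) + 2 Cr³⁺(aq), Q = [Cr³⁺(aq)]^2 / [Ni²⁺(aq)]^3 = 53.1, giving log Q = 1.725.
Applying E = E° − (RT ln10/nF)·log Q gives +0.51 − (0.0592/6)(1.725) = +0.49 V.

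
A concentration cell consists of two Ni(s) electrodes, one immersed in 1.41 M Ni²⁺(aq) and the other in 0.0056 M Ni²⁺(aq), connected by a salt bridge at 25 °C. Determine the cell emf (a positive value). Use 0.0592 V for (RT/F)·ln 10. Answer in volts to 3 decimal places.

For a concentration cell E°cell = 0, since both electrodes use the same couple.
The compartment with the higher Ni²⁺(aq) concentration (1.41 M) acts as the cathode; ions are reduced there and produced at the dilute (0.0056 M) anode.
With n = 2, Ecell = −(0.0592/2)·log([dilute]/[conc]) = −(0.0592/2)·log(0.0056/1.41) = +0.071 V.

0.071 V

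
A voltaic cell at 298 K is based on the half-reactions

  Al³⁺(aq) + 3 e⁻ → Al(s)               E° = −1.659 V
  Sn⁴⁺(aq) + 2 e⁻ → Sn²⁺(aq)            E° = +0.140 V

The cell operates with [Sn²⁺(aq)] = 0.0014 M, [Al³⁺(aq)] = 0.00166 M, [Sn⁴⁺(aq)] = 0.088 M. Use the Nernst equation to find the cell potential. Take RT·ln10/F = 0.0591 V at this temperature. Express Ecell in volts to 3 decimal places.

Since E°(Sn⁴⁺/Sn²⁺) > E°(Al³⁺/Al), Sn⁴⁺/Sn²⁺ serves as the cathode.
E°cell = +0.140 − (−1.659) = +1.799 V, with n = 6 electrons transferred.
For the overall reaction 3 Sn⁴⁺(aq) + 2 Al(s) → 3 Sn²⁺(aq) + 2 Al³⁺(aq), Q = ([Sn²⁺(aq)]^3·[Al³⁺(aq)]^2) / [Sn⁴⁺(aq)]^3 = 1.11×10^−11, giving log Q = −10.955.
Applying E = E° − (RT ln10/nF)·log Q gives +1.799 − (0.0591/6)(−10.955) = +1.907 V.

+1.907 V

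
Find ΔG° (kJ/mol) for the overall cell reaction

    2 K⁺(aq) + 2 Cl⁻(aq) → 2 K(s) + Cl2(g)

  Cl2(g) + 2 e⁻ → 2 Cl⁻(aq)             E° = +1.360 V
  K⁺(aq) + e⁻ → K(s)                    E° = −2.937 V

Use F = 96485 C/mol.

+829 kJ/mol

In the reaction as written K⁺(aq) is reduced, so the K⁺/K couple is the cathode and Cl₂/Cl⁻ is the anode.
E°cell = −2.937 − (+1.360) = −4.297 V; balancing electrons gives n = 2.
ΔG° = −nFE°cell = −(2)(96485)(−4.297) J/mol = +829 kJ/mol.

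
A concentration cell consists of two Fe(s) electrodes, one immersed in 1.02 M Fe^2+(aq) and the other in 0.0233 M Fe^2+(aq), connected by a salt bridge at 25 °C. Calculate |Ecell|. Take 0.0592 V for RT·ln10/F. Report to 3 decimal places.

0.049 V

For a concentration cell E°cell = 0, since both electrodes use the same couple.
The compartment with the higher Fe^2+(aq) concentration (1.02 M) acts as the cathode; ions are reduced there and produced at the dilute (0.0233 M) anode.
With n = 2, Ecell = −(0.0592/2)·log([dilute]/[conc]) = −(0.0592/2)·log(0.0233/1.02) = +0.049 V.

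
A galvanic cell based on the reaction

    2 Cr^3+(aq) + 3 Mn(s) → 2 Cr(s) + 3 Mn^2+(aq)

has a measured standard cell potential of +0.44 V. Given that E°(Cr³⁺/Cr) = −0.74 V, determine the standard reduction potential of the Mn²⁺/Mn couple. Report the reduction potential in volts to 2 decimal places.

−1.18 V

In the reaction as written the Cr³⁺/Cr couple is reduced (cathode) and Mn²⁺/Mn is oxidized (anode), so E°cell = E°(Cr³⁺/Cr) − E°(Mn²⁺/Mn).
E°(Mn²⁺/Mn) = E°(cathode) − E°cell = −0.74 − (+0.44) = −1.18 V.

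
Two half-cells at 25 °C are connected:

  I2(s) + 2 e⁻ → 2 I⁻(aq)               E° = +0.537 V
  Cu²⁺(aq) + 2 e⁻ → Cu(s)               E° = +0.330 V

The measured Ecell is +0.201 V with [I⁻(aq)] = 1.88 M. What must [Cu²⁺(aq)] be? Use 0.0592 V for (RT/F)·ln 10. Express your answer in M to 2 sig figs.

0.45 M

I₂/I⁻ is the cathode (higher E°); E°cell = +0.537 − (+0.330) = +0.207 V with n = 2.
Since E = E° − (0.0592/n)·log Q, log Q = n(E° − E)/0.0592 = 0.203.
For I2(s) + Cu(s) → 2 I⁻(aq) + Cu²⁺(aq), the reaction quotient is Q = [I⁻(aq)]^2·[Cu²⁺(aq)].
Solving for the unknown gives log [Cu²⁺(aq)] = −0.345, so [Cu²⁺(aq)] ≈ 0.45 M.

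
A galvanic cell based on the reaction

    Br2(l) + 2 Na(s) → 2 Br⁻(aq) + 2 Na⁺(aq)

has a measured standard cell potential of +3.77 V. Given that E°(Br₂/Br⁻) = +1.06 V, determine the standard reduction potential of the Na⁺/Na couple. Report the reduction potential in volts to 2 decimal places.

In the reaction as written the Br₂/Br⁻ couple is reduced (cathode) and Na⁺/Na is oxidized (anode), so E°cell = E°(Br₂/Br⁻) − E°(Na⁺/Na).
E°(Na⁺/Na) = E°(cathode) − E°cell = +1.06 − (+3.77) = −2.71 V.

−2.71 V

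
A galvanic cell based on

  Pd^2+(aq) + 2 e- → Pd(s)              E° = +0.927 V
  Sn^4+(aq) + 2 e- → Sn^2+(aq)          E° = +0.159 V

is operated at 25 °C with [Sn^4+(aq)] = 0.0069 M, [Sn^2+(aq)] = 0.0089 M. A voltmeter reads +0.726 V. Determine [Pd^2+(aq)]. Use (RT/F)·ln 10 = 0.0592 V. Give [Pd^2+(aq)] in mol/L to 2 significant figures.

0.030 M

The Pd²⁺/Pd couple has the larger reduction potential, so it is the cathode: E°cell = +0.927 − (+0.159) = +0.768 V and n = 2.
Rearranging E = E° − (0.0592/n)·log Q gives log Q = 2(+0.768 − (+0.726))/0.0592 = 1.419.
For Pd^2+(aq) + Sn^2+(aq) → Pd(s) + Sn^4+(aq), the reaction quotient is Q = [Sn^4+(aq)] / ([Pd^2+(aq)]·[Sn^2+(aq)]).
Solving for the unknown gives log [Pd^2+(aq)] = −1.530, so [Pd^2+(aq)] ≈ 0.030 M.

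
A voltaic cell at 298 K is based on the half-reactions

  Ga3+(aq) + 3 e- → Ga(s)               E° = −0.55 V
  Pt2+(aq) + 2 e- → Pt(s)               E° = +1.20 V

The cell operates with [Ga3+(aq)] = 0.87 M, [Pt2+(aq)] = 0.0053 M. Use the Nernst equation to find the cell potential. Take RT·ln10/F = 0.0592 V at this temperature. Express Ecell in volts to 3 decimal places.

+1.684 V

Pt²⁺/Pt is reduced (cathode, E° = +1.20 V) and Ga³⁺/Ga is oxidized (anode).
The standard potential is +1.20 − (−0.55) = +1.75 V and the balanced reaction transfers n = 6 electrons.
Balancing gives 3 Pt2+(aq) + 2 Ga(s) → 3 Pt(s) + 2 Ga3+(aq); hence Q = [Ga3+(aq)]^2 / [Pt2+(aq)]^3 = 5.08×10^6 (log Q = 6.706).
E = E° − (0.0592/n)·log Q = +1.75 − (0.0592/6)(6.706) = +1.684 V.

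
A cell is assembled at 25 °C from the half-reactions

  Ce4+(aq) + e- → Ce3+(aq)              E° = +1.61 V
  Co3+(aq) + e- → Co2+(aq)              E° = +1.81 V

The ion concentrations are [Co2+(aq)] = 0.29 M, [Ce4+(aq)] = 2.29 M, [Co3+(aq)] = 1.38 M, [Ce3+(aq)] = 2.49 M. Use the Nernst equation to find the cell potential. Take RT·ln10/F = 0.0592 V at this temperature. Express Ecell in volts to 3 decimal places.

The Co³⁺/Co²⁺ couple has the more positive E°, so it is the cathode; Ce⁴⁺/Ce³⁺ is the anode.
The standard potential is +1.81 − (+1.61) = +0.20 V and the balanced reaction transfers n = 1 electron.
For the overall reaction Co3+(aq) + Ce3+(aq) → Co2+(aq) + Ce4+(aq), Q = ([Co2+(aq)]·[Ce4+(aq)]) / ([Co3+(aq)]·[Ce3+(aq)]) = 0.193, giving log Q = −0.714.
Applying E = E° − (RT ln10/nF)·log Q gives +0.20 − (0.0592/1)(−0.714) = +0.242 V.

+0.242 V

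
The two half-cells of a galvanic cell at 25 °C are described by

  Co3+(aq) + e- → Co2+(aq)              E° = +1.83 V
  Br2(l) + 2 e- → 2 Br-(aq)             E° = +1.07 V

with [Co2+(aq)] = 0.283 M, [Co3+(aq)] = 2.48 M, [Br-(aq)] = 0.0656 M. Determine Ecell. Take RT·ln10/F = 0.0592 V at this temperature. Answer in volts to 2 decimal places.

+0.75 V

Since E°(Co³⁺/Co²⁺) > E°(Br₂/Br⁻), Co³⁺/Co²⁺ serves as the cathode.
E°cell = +1.83 − (+1.07) = +0.76 V, with n = 2 electrons transferred.
For the overall reaction 2 Co3+(aq) + 2 Br-(aq) → 2 Co2+(aq) + Br2(l), Q = [Co2+(aq)]^2 / ([Co3+(aq)]^2·[Br-(aq)]^2) = 3.03, giving log Q = 0.481.
Applying E = E° − (RT ln10/nF)·log Q gives +0.76 − (0.0592/2)(0.481) = +0.75 V.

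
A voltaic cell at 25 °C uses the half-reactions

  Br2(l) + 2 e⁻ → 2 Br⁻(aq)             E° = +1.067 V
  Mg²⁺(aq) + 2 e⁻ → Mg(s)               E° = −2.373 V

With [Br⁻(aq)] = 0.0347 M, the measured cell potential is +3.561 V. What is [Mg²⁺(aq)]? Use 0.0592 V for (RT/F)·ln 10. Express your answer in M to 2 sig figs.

0.068 M

The Br₂/Br⁻ couple has the larger reduction potential, so it is the cathode: E°cell = +1.067 − (−2.373) = +3.440 V and n = 2.
Rearranging E = E° − (0.0592/n)·log Q gives log Q = 2(+3.440 − (+3.561))/0.0592 = −4.088.
Balancing electrons gives Br2(l) + Mg(s) → 2 Br⁻(aq) + Mg²⁺(aq); thus Q = [Br⁻(aq)]^2·[Mg²⁺(aq)].
Substituting the known concentrations and solving, log [Mg²⁺(aq)] = −1.169 and [Mg²⁺(aq)] = 0.068 M.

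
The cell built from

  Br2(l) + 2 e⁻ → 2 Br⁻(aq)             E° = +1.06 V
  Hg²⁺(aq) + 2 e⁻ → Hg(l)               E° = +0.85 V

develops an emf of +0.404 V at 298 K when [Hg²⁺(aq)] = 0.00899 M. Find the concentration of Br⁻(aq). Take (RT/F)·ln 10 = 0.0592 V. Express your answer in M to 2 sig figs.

0.0056 M

With Br₂/Br⁻ at the cathode and Hg²⁺/Hg at the anode, E°cell = +1.06 − (+0.85) = +0.21 V (n = 2).
Since E = E° − (0.0592/n)·log Q, log Q = n(E° − E)/0.0592 = −6.554.
Balancing electrons gives Br2(l) + Hg(l) → 2 Br⁻(aq) + Hg²⁺(aq); thus Q = [Br⁻(aq)]^2·[Hg²⁺(aq)].
Substituting the known concentrations and solving, log [Br⁻(aq)] = −2.254 and [Br⁻(aq)] = 0.0056 M.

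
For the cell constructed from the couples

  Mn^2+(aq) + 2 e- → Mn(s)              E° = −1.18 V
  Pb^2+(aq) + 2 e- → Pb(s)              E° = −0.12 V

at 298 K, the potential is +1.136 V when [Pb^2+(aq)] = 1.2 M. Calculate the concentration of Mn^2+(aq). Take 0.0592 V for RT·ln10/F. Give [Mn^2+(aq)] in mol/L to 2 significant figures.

The Pb²⁺/Pb couple has the larger reduction potential, so it is the cathode: E°cell = −0.12 − (−1.18) = +1.06 V and n = 2.
Rearranging E = E° − (0.0592/n)·log Q gives log Q = 2(+1.06 − (+1.136))/0.0592 = −2.568.
For Pb^2+(aq) + Mn(s) → Pb(s) + Mn^2+(aq), the reaction quotient is Q = [Mn^2+(aq)] / [Pb^2+(aq)].
Solving for the unknown gives log [Mn^2+(aq)] = −2.489, so [Mn^2+(aq)] ≈ 0.0032 M.

0.0032 M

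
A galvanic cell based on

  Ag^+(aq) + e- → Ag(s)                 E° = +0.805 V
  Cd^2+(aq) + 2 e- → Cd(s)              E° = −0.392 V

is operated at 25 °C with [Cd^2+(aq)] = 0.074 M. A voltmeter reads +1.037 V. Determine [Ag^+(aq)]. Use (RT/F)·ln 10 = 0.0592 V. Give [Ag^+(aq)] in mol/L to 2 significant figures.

With Ag⁺/Ag at the cathode and Cd²⁺/Cd at the anode, E°cell = +0.805 − (−0.392) = +1.197 V (n = 2).
Rearranging E = E° − (0.0592/n)·log Q gives log Q = 2(+1.197 − (+1.037))/0.0592 = 5.405.
For 2 Ag^+(aq) + Cd(s) → 2 Ag(s) + Cd^2+(aq), the reaction quotient is Q = [Cd^2+(aq)] / [Ag^+(aq)]^2.
Substituting the known concentrations and solving, log [Ag^+(aq)] = −3.268 and [Ag^+(aq)] = 0.00054 M.

0.00054 M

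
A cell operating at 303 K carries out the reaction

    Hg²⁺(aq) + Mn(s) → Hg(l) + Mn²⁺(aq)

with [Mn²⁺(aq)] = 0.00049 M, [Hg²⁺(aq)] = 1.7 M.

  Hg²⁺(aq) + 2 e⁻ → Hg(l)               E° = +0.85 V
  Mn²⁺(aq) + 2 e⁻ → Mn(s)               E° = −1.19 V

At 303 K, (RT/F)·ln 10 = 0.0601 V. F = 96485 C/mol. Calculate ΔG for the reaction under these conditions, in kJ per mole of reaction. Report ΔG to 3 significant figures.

The standard cell potential is +0.85 − (−1.19) = +2.04 V, with n = 2 electrons in the balanced equation.
The reaction quotient is [Mn²⁺(aq)] / [Hg²⁺(aq)] = 0.000288; by Nernst, E = +2.04 − (0.0601/2)(−3.540) = +2.1464 V.
Then ΔG = −nFE = −2 × 96485 × +2.1464 J/mol = −414 kJ/mol.

−414 kJ/mol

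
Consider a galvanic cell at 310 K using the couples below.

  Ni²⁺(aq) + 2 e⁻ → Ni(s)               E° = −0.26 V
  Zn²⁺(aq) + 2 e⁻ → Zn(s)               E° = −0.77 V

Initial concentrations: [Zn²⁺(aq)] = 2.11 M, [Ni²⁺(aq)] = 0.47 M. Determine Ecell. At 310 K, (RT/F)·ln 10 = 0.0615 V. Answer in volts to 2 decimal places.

+0.49 V

The Ni²⁺/Ni couple has the more positive E°, so it is the cathode; Zn²⁺/Zn is the anode.
E°cell = −0.26 − (−0.77) = +0.51 V, with n = 2 electrons transferred.
Balancing gives Ni²⁺(aq) + Zn(s) → Ni(s) + Zn²⁺(aq); hence Q = [Zn²⁺(aq)] / [Ni²⁺(aq)] = 4.49 (log Q = 0.652).
Applying E = E° − (RT ln10/nF)·log Q gives +0.51 − (0.0615/2)(0.652) = +0.49 V.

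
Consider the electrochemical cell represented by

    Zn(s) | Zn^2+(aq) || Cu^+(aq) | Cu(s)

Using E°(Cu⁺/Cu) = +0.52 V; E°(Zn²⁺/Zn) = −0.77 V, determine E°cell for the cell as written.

By convention the left-hand electrode in cell notation is the anode (oxidation) and the right-hand electrode is the cathode (reduction).
E°cell = E°(right) − E°(left) = +0.52 − (−0.77) = +1.29 V.

+1.29 V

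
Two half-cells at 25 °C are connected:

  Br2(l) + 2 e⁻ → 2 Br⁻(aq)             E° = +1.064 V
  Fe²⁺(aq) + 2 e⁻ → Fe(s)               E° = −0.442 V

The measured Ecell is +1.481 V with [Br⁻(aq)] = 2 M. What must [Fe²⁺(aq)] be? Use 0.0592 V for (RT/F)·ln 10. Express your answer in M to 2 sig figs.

The Br₂/Br⁻ couple has the larger reduction potential, so it is the cathode: E°cell = +1.064 − (−0.442) = +1.506 V and n = 2.
Rearranging E = E° − (0.0592/n)·log Q gives log Q = 2(+1.506 − (+1.481))/0.0592 = 0.845.
The balanced reaction is Br2(l) + Fe(s) → 2 Br⁻(aq) + Fe²⁺(aq), so Q = [Br⁻(aq)]^2·[Fe²⁺(aq)].
Solving for the unknown gives log [Fe²⁺(aq)] = 0.243, so [Fe²⁺(aq)] ≈ 1.7 M.

1.7 M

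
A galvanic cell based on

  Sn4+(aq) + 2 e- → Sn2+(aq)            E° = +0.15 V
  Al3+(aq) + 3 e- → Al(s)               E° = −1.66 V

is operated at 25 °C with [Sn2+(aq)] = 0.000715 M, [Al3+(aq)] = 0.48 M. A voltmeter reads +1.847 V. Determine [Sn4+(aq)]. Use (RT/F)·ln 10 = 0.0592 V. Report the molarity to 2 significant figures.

The Sn⁴⁺/Sn²⁺ couple has the larger reduction potential, so it is the cathode: E°cell = +0.15 − (−1.66) = +1.81 V and n = 6.
From the Nernst equation, log Q = n(E° − E)/0.0592 = 6·(+1.81 − (+1.847))/0.0592 = −3.750.
Balancing electrons gives 3 Sn4+(aq) + 2 Al(s) → 3 Sn2+(aq) + 2 Al3+(aq); thus Q = ([Sn2+(aq)]^3·[Al3+(aq)]^2) / [Sn4+(aq)]^3.
Substituting the known concentrations and solving, log [Sn4+(aq)] = −2.108 and [Sn4+(aq)] = 0.0078 M.

0.0078 M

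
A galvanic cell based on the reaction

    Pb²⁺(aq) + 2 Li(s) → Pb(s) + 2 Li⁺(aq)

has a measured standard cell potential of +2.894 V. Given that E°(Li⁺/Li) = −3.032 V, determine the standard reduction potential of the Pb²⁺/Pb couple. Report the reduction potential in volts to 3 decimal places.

−0.138 V

In the reaction as written the Pb²⁺/Pb couple is reduced (cathode) and Li⁺/Li is oxidized (anode), so E°cell = E°(Pb²⁺/Pb) − E°(Li⁺/Li).
E°(Pb²⁺/Pb) = E°cell + E°(anode) = +2.894 + (−3.032) = −0.138 V.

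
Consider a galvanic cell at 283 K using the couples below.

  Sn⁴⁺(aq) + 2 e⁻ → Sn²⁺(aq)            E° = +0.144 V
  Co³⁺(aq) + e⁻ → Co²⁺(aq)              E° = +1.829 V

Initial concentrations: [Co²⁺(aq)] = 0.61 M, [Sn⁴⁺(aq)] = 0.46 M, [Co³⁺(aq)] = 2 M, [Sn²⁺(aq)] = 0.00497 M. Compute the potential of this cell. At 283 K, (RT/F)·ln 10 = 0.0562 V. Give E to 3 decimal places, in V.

+1.659 V

Co³⁺/Co²⁺ is reduced (cathode, E° = +1.829 V) and Sn⁴⁺/Sn²⁺ is oxidized (anode).
E°cell = +1.829 − (+0.144) = +1.685 V, with n = 2 electrons transferred.
For the overall reaction 2 Co³⁺(aq) + Sn²⁺(aq) → 2 Co²⁺(aq) + Sn⁴⁺(aq), Q = ([Co²⁺(aq)]^2·[Sn⁴⁺(aq)]) / ([Co³⁺(aq)]^2·[Sn²⁺(aq)]) = 8.61, giving log Q = 0.935.
E = E° − (0.0562/n)·log Q = +1.685 − (0.0562/2)(0.935) = +1.659 V.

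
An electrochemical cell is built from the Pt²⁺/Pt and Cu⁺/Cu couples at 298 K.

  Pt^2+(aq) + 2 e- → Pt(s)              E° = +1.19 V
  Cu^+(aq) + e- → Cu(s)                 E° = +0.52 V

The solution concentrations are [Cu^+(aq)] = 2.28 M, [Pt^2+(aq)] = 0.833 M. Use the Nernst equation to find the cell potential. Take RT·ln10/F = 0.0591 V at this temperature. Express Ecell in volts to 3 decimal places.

+0.647 V

Pt²⁺/Pt is reduced (cathode, E° = +1.19 V) and Cu⁺/Cu is oxidized (anode).
E°cell = +1.19 − (+0.52) = +0.67 V, with n = 2 electrons transferred.
The balanced reaction is Pt^2+(aq) + 2 Cu(s) → Pt(s) + 2 Cu^+(aq), so Q = [Cu^+(aq)]^2 / [Pt^2+(aq)] = 6.24 and log Q = 0.795.
By the Nernst equation, E = +0.67 − (0.0591/2)·(0.795) = +0.647 V.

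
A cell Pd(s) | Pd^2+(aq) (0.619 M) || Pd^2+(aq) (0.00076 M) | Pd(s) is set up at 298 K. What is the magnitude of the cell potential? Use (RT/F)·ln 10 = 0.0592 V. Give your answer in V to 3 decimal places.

0.086 V

For a concentration cell E°cell = 0, since both electrodes use the same couple.
The compartment with the higher Pd^2+(aq) concentration (0.619 M) acts as the cathode; ions are reduced there and produced at the dilute (0.00076 M) anode.
With n = 2, Ecell = −(0.0592/2)·log([dilute]/[conc]) = −(0.0592/2)·log(0.00076/0.619) = +0.086 V.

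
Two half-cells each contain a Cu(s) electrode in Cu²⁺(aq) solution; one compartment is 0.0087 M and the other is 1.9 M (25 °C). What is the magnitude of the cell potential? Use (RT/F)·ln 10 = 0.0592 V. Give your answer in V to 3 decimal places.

For a concentration cell E°cell = 0, since both electrodes use the same couple.
The compartment with the higher Cu²⁺(aq) concentration (1.9 M) acts as the cathode; ions are reduced there and produced at the dilute (0.0087 M) anode.
With n = 2, Ecell = −(0.0592/2)·log([dilute]/[conc]) = −(0.0592/2)·log(0.0087/1.9) = +0.069 V.

0.069 V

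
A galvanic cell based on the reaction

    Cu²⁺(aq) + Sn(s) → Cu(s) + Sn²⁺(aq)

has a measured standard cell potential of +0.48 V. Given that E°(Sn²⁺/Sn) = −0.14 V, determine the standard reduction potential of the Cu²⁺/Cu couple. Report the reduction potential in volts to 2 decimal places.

In the reaction as written the Cu²⁺/Cu couple is reduced (cathode) and Sn²⁺/Sn is oxidized (anode), so E°cell = E°(Cu²⁺/Cu) − E°(Sn²⁺/Sn).
E°(Cu²⁺/Cu) = E°cell + E°(anode) = +0.48 + (−0.14) = +0.34 V.

+0.34 V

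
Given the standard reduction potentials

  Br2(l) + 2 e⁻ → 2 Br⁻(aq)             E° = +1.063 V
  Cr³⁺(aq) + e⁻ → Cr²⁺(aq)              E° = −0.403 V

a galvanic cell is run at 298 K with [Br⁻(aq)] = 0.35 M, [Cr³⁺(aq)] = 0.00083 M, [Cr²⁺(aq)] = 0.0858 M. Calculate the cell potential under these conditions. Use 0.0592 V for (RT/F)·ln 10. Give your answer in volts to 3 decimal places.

+1.612 V

The Br₂/Br⁻ couple has the more positive E°, so it is the cathode; Cr³⁺/Cr²⁺ is the anode.
E°cell = +1.063 − (−0.403) = +1.466 V, with n = 2 electrons transferred.
For the overall reaction Br2(l) + 2 Cr²⁺(aq) → 2 Br⁻(aq) + 2 Cr³⁺(aq), Q = ([Br⁻(aq)]^2·[Cr³⁺(aq)]^2) / [Cr²⁺(aq)]^2 = 1.15×10^−5, giving log Q = −4.941.
E = E° − (0.0592/n)·log Q = +1.466 − (0.0592/2)(−4.941) = +1.612 V.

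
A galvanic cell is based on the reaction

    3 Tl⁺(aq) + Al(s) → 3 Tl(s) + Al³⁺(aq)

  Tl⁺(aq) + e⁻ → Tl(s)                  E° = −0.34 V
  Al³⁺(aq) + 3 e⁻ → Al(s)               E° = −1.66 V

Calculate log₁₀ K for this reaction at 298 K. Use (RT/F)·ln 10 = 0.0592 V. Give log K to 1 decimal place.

log K = 66.9

The Tl⁺/Tl couple is reduced (cathode); E°cell = −0.34 − (−1.66) = +1.32 V with n = 3.
At equilibrium E = 0, so log K = nE°cell / 0.0592 = (3)(+1.32) / 0.0592 = 66.9.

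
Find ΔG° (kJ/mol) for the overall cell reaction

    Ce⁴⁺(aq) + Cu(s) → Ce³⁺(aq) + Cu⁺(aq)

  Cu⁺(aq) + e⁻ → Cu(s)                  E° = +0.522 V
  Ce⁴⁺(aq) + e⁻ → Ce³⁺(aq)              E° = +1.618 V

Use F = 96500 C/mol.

In the reaction as written Ce⁴⁺(aq) is reduced, so the Ce⁴⁺/Ce³⁺ couple is the cathode and Cu⁺/Cu is the anode.
E°cell = +1.618 − (+0.522) = +1.096 V; balancing electrons gives n = 1.
ΔG° = −nFE°cell = −(1)(96500)(+1.096) J/mol = −106 kJ/mol.

−106 kJ/mol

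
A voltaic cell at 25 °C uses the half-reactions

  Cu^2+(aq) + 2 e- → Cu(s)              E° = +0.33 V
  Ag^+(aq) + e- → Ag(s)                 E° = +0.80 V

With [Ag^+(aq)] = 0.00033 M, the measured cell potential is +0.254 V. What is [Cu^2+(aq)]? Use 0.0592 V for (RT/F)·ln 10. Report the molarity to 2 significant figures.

With Ag⁺/Ag at the cathode and Cu²⁺/Cu at the anode, E°cell = +0.80 − (+0.33) = +0.47 V (n = 2).
From the Nernst equation, log Q = n(E° − E)/0.0592 = 2·(+0.47 − (+0.254))/0.0592 = 7.297.
Balancing electrons gives 2 Ag^+(aq) + Cu(s) → 2 Ag(s) + Cu^2+(aq); thus Q = [Cu^2+(aq)] / [Ag^+(aq)]^2.
Solving for the unknown gives log [Cu^2+(aq)] = 0.334, so [Cu^2+(aq)] ≈ 2.2 M.

2.2 M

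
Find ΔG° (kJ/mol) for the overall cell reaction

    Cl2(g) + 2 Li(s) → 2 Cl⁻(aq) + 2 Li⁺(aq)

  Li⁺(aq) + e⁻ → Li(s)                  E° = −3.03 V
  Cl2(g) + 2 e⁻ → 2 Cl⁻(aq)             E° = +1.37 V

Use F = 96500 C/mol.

−849 kJ/mol

In the reaction as written Cl2(g) is reduced, so the Cl₂/Cl⁻ couple is the cathode and Li⁺/Li is the anode.
E°cell = +1.37 − (−3.03) = +4.40 V; balancing electrons gives n = 2.
ΔG° = −nFE°cell = −(2)(96500)(+4.40) J/mol = −849 kJ/mol.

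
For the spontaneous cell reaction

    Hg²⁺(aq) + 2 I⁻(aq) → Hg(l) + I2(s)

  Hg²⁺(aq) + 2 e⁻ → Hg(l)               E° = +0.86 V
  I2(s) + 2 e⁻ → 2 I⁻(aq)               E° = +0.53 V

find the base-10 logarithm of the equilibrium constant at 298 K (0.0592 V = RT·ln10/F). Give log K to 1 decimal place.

The Hg²⁺/Hg couple is reduced (cathode); E°cell = +0.86 − (+0.53) = +0.33 V with n = 2.
At equilibrium E = 0, so log K = nE°cell / 0.0592 = (2)(+0.33) / 0.0592 = 11.1.

log K = 11.1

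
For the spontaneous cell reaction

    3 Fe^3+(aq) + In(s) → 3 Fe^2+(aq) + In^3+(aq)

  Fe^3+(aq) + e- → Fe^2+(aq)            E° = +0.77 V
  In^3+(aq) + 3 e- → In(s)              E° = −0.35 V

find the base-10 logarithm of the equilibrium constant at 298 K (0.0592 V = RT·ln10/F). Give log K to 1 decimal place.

log K = 56.8

The Fe³⁺/Fe²⁺ couple is reduced (cathode); E°cell = +0.77 − (−0.35) = +1.12 V with n = 3.
At equilibrium E = 0, so log K = nE°cell / 0.0592 = (3)(+1.12) / 0.0592 = 56.8.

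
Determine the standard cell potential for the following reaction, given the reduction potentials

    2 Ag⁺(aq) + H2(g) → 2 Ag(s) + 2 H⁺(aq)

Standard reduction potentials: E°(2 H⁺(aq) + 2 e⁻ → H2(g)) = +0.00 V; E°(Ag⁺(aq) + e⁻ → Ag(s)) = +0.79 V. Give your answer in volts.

+0.79 V

In the reaction as written, Ag⁺(aq) is reduced (cathode) and H⁺(aq) is produced by oxidation at the anode.
E°cell = E°(cathode) − E°(anode) = +0.79 − (+0.00) = +0.79 V.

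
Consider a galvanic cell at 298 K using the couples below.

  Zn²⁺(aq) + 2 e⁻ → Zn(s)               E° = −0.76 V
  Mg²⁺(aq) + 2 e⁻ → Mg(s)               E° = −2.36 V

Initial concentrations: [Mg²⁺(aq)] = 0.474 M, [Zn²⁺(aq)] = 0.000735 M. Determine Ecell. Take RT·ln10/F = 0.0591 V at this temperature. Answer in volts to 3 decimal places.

The Zn²⁺/Zn couple has the more positive E°, so it is the cathode; Mg²⁺/Mg is the anode.
E°cell = E°cat − E°an = −0.76 − (−2.36) = +1.60 V; n = 2.
Balancing gives Zn²⁺(aq) + Mg(s) → Zn(s) + Mg²⁺(aq); hence Q = [Mg²⁺(aq)] / [Zn²⁺(aq)] = 645 (log Q = 2.809).
E = E° − (0.0591/n)·log Q = +1.60 − (0.0591/2)(2.809) = +1.517 V.

+1.517 V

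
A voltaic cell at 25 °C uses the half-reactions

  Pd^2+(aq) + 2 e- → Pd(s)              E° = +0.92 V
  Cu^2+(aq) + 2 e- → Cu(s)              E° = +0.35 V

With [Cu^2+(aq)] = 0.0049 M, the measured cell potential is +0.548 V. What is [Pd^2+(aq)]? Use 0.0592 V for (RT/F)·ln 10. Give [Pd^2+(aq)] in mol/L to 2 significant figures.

0.00089 M

With Pd²⁺/Pd at the cathode and Cu²⁺/Cu at the anode, E°cell = +0.92 − (+0.35) = +0.57 V (n = 2).
Rearranging E = E° − (0.0592/n)·log Q gives log Q = 2(+0.57 − (+0.548))/0.0592 = 0.743.
Balancing electrons gives Pd^2+(aq) + Cu(s) → Pd(s) + Cu^2+(aq); thus Q = [Cu^2+(aq)] / [Pd^2+(aq)].
Solving for the unknown gives log [Pd^2+(aq)] = −3.053, so [Pd^2+(aq)] ≈ 0.00089 M.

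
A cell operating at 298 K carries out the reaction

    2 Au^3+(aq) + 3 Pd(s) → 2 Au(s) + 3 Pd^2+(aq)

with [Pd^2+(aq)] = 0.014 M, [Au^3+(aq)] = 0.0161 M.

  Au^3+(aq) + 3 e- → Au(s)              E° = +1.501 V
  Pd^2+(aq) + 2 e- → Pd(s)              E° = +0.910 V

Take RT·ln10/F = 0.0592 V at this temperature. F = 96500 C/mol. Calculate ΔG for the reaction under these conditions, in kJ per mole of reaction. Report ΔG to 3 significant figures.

E°cell = +1.501 − (+0.910) = +0.591 V; the balanced reaction transfers n = 6 electrons.
Here Q = [Pd^2+(aq)]^3 / [Au^3+(aq)]^2 = 0.0106 (log Q = −1.975), giving E = +0.591 − (0.0592/6)·(−1.975) = +0.6105 V.
Then ΔG = −nFE = −6 × 96500 × +0.6105 J/mol = −353 kJ/mol.

−353 kJ/mol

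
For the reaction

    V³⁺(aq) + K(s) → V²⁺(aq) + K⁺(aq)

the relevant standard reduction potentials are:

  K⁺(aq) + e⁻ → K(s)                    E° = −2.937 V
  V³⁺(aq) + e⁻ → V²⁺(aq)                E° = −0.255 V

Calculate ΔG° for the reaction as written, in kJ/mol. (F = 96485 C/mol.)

−259 kJ/mol

In the reaction as written V³⁺(aq) is reduced, so the V³⁺/V²⁺ couple is the cathode and K⁺/K is the anode.
E°cell = −0.255 − (−2.937) = +2.682 V; balancing electrons gives n = 1.
ΔG° = −nFE°cell = −(1)(96485)(+2.682) J/mol = −259 kJ/mol.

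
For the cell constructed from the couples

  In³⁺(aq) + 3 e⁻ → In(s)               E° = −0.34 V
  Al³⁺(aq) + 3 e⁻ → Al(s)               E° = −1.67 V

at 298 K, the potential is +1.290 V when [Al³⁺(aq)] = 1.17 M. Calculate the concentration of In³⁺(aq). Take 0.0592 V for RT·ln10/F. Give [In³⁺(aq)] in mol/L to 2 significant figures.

0.011 M

With In³⁺/In at the cathode and Al³⁺/Al at the anode, E°cell = −0.34 − (−1.67) = +1.33 V (n = 3).
From the Nernst equation, log Q = n(E° − E)/0.0592 = 3·(+1.33 − (+1.290))/0.0592 = 2.027.
The balanced reaction is In³⁺(aq) + Al(s) → In(s) + Al³⁺(aq), so Q = [Al³⁺(aq)] / [In³⁺(aq)].
Isolating [In³⁺(aq)] in Q = 10^{2.027} yields log [In³⁺(aq)] = −1.959, i.e. 0.011 M.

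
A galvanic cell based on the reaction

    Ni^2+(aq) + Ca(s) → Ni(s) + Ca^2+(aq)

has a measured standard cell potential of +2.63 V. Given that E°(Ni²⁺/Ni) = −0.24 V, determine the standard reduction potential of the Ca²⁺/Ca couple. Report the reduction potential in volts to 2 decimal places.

−2.87 V

In the reaction as written the Ni²⁺/Ni couple is reduced (cathode) and Ca²⁺/Ca is oxidized (anode), so E°cell = E°(Ni²⁺/Ni) − E°(Ca²⁺/Ca).
E°(Ca²⁺/Ca) = E°(cathode) − E°cell = −0.24 − (+2.63) = −2.87 V.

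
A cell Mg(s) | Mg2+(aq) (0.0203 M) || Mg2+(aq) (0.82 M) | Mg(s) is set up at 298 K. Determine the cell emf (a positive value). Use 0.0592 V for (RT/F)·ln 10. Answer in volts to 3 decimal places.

For a concentration cell E°cell = 0, since both electrodes use the same couple.
The compartment with the higher Mg2+(aq) concentration (0.82 M) acts as the cathode; ions are reduced there and produced at the dilute (0.0203 M) anode.
With n = 2, Ecell = −(0.0592/2)·log([dilute]/[conc]) = −(0.0592/2)·log(0.0203/0.82) = +0.048 V.

0.048 V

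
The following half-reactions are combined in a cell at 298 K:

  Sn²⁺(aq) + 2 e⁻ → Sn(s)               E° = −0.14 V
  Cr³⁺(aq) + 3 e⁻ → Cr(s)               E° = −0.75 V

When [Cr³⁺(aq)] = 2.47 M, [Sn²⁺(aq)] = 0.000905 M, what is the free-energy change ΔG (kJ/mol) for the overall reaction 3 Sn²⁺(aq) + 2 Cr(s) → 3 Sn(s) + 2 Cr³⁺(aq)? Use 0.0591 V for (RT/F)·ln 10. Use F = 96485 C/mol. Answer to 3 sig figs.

E°cell = −0.14 − (−0.75) = +0.61 V; the balanced reaction transfers n = 6 electrons.
Here Q = [Cr³⁺(aq)]^2 / [Sn²⁺(aq)]^3 = 8.23×10^9 (log Q = 9.915), giving E = +0.61 − (0.0591/6)·(9.915) = +0.5123 V.
ΔG = −nFE = −(6)(96485)(+0.5123) J/mol = −297 kJ/mol.

−297 kJ/mol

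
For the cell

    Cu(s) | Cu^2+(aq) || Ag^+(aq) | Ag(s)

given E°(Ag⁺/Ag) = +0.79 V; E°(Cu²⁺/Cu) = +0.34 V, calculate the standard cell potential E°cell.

+0.45 V

By convention the left-hand electrode in cell notation is the anode (oxidation) and the right-hand electrode is the cathode (reduction).
E°cell = E°(right) − E°(left) = +0.79 − (+0.34) = +0.45 V.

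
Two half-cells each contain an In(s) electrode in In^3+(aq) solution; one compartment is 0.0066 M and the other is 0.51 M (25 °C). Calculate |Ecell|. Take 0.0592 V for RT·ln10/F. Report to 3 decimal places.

For a concentration cell E°cell = 0, since both electrodes use the same couple.
The compartment with the higher In^3+(aq) concentration (0.51 M) acts as the cathode; ions are reduced there and produced at the dilute (0.0066 M) anode.
With n = 3, Ecell = −(0.0592/3)·log([dilute]/[conc]) = −(0.0592/3)·log(0.0066/0.51) = +0.037 V.

0.037 V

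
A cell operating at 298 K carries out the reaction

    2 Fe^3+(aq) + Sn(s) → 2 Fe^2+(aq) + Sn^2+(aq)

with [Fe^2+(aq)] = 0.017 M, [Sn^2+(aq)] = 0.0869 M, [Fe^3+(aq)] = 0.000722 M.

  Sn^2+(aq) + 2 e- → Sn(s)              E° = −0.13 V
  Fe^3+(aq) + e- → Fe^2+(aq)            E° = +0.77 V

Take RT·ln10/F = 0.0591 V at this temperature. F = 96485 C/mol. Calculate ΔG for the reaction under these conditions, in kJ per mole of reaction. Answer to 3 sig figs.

The standard cell potential is +0.77 − (−0.13) = +0.90 V, with n = 2 electrons in the balanced equation.
Q = ([Fe^2+(aq)]^2·[Sn^2+(aq)]) / [Fe^3+(aq)]^2 = 48.2, so log Q = 1.683 and E = +0.90 − (0.0591/2)(1.683) = +0.8503 V.
ΔG = −nFE = −(2)(96485)(+0.8503) J/mol = −164 kJ/mol.

−164 kJ/mol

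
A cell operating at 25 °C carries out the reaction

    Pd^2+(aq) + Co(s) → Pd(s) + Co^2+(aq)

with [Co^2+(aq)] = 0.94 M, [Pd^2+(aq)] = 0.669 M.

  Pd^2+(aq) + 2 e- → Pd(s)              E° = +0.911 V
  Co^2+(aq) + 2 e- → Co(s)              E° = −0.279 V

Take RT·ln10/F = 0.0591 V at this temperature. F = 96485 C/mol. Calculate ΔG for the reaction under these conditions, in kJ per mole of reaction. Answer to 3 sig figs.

−229 kJ/mol

With Pd²⁺/Pd reduced at the cathode, E°cell = +0.911 − (−0.279) = +1.190 V and n = 2.
Q = [Co^2+(aq)] / [Pd^2+(aq)] = 1.41, so log Q = 0.148 and E = +1.190 − (0.0591/2)(0.148) = +1.1856 V.
Finally ΔG = −nFE = −(2)(96485 C/mol)(+1.1856 V) = −229 kJ/mol.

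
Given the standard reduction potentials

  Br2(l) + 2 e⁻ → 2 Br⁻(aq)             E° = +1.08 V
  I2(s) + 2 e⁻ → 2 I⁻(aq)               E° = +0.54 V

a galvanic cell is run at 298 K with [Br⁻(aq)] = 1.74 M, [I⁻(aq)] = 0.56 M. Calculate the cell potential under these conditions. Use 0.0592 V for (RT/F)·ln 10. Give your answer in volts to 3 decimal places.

+0.511 V

Br₂/Br⁻ is reduced (cathode, E° = +1.08 V) and I₂/I⁻ is oxidized (anode).
E°cell = E°cat − E°an = +1.08 − (+0.54) = +0.54 V; n = 2.
Balancing gives Br2(l) + 2 I⁻(aq) → 2 Br⁻(aq) + I2(s); hence Q = [Br⁻(aq)]^2 / [I⁻(aq)]^2 = 9.65 (log Q = 0.985).
E = E° − (0.0592/n)·log Q = +0.54 − (0.0592/2)(0.985) = +0.511 V.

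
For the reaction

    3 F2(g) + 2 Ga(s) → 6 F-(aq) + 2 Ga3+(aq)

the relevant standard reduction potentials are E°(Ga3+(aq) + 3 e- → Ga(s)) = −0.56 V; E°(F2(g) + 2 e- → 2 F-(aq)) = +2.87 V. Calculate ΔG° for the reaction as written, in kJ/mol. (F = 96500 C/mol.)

In the reaction as written F2(g) is reduced, so the F₂/F⁻ couple is the cathode and Ga³⁺/Ga is the anode.
E°cell = +2.87 − (−0.56) = +3.43 V; balancing electrons gives n = 6.
ΔG° = −nFE°cell = −(6)(96500)(+3.43) J/mol = −1986 kJ/mol.

−1986 kJ/mol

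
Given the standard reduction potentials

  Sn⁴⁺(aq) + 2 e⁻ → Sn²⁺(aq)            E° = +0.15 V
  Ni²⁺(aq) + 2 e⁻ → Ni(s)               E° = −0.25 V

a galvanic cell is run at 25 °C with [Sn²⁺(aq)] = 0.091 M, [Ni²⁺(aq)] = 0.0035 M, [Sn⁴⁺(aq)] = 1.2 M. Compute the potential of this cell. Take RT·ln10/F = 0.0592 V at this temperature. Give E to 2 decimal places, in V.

The Sn⁴⁺/Sn²⁺ couple has the more positive E°, so it is the cathode; Ni²⁺/Ni is the anode.
E°cell = E°cat − E°an = +0.15 − (−0.25) = +0.40 V; n = 2.
For the overall reaction Sn⁴⁺(aq) + Ni(s) → Sn²⁺(aq) + Ni²⁺(aq), Q = ([Sn²⁺(aq)]·[Ni²⁺(aq)]) / [Sn⁴⁺(aq)] = 0.000265, giving log Q = −3.576.
E = E° − (0.0592/n)·log Q = +0.40 − (0.0592/2)(−3.576) = +0.51 V.

+0.51 V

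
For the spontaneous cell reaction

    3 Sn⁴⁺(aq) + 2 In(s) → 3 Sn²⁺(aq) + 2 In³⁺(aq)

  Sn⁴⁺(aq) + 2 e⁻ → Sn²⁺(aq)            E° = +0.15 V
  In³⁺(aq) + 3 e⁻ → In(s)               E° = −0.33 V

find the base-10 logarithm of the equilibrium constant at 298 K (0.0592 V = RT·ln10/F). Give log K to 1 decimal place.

The Sn⁴⁺/Sn²⁺ couple is reduced (cathode); E°cell = +0.15 − (−0.33) = +0.48 V with n = 6.
At equilibrium E = 0, so log K = nE°cell / 0.0592 = (6)(+0.48) / 0.0592 = 48.6.

log K = 48.6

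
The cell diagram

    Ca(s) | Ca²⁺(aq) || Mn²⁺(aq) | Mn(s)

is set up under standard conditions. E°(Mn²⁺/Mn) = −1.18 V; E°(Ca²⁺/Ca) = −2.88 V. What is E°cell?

By convention the left-hand electrode in cell notation is the anode (oxidation) and the right-hand electrode is the cathode (reduction).
E°cell = E°(right) − E°(left) = −1.18 − (−2.88) = +1.70 V.

+1.70 V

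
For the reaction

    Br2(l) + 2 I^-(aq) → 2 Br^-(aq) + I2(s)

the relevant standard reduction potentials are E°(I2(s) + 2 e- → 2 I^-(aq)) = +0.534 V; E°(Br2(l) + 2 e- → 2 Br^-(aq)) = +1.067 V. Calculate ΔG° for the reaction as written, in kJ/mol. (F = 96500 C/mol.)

In the reaction as written Br2(l) is reduced, so the Br₂/Br⁻ couple is the cathode and I₂/I⁻ is the anode.
E°cell = +1.067 − (+0.534) = +0.533 V; balancing electrons gives n = 2.
ΔG° = −nFE°cell = −(2)(96500)(+0.533) J/mol = −103 kJ/mol.

−103 kJ/mol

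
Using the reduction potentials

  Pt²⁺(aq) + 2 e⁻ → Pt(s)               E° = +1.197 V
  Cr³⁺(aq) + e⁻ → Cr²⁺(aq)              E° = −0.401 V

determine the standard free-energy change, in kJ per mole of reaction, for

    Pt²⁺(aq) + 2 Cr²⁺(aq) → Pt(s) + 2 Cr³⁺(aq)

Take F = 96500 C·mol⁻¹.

−308 kJ/mol

In the reaction as written Pt²⁺(aq) is reduced, so the Pt²⁺/Pt couple is the cathode and Cr³⁺/Cr²⁺ is the anode.
E°cell = +1.197 − (−0.401) = +1.598 V; balancing electrons gives n = 2.
ΔG° = −nFE°cell = −(2)(96500)(+1.598) J/mol = −308 kJ/mol.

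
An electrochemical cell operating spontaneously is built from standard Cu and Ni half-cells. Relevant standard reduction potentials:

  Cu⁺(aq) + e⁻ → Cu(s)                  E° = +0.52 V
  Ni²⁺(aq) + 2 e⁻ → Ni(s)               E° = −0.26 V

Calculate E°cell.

+0.78 V

The Cu⁺/Cu couple has the higher E°, so Cu ion is reduced (cathode) and Ni is oxidized (anode).
E°cell = E°(cathode) − E°(anode) = +0.52 − (−0.26) = +0.78 V.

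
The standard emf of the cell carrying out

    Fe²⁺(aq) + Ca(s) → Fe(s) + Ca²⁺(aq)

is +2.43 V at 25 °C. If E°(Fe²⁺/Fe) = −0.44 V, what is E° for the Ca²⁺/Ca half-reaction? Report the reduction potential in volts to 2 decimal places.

In the reaction as written the Fe²⁺/Fe couple is reduced (cathode) and Ca²⁺/Ca is oxidized (anode), so E°cell = E°(Fe²⁺/Fe) − E°(Ca²⁺/Ca).
E°(Ca²⁺/Ca) = E°(cathode) − E°cell = −0.44 − (+2.43) = −2.87 V.

−2.87 V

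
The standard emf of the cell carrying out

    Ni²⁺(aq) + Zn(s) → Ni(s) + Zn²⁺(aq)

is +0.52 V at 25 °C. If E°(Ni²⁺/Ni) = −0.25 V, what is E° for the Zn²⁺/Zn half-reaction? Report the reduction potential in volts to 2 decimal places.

−0.77 V

In the reaction as written the Ni²⁺/Ni couple is reduced (cathode) and Zn²⁺/Zn is oxidized (anode), so E°cell = E°(Ni²⁺/Ni) − E°(Zn²⁺/Zn).
E°(Zn²⁺/Zn) = E°(cathode) − E°cell = −0.25 − (+0.52) = −0.77 V.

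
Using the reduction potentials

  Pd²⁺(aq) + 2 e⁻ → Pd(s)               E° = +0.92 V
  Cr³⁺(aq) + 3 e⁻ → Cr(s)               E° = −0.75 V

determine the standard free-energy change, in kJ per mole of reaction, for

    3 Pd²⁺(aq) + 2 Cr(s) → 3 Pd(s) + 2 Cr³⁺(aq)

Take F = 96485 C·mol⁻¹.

In the reaction as written Pd²⁺(aq) is reduced, so the Pd²⁺/Pd couple is the cathode and Cr³⁺/Cr is the anode.
E°cell = +0.92 − (−0.75) = +1.67 V; balancing electrons gives n = 6.
ΔG° = −nFE°cell = −(6)(96485)(+1.67) J/mol = −967 kJ/mol.

−967 kJ/mol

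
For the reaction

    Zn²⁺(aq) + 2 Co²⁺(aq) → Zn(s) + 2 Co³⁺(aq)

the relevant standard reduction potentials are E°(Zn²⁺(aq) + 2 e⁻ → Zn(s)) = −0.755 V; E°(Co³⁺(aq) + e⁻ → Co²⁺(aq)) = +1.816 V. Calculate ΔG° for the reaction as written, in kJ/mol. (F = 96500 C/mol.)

+496 kJ/mol

In the reaction as written Zn²⁺(aq) is reduced, so the Zn²⁺/Zn couple is the cathode and Co³⁺/Co²⁺ is the anode.
E°cell = −0.755 − (+1.816) = −2.571 V; balancing electrons gives n = 2.
ΔG° = −nFE°cell = −(2)(96500)(−2.571) J/mol = +496 kJ/mol.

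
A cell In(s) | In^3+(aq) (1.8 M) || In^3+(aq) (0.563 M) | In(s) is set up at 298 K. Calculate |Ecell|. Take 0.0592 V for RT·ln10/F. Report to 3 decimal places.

For a concentration cell E°cell = 0, since both electrodes use the same couple.
The compartment with the higher In^3+(aq) concentration (1.8 M) acts as the cathode; ions are reduced there and produced at the dilute (0.563 M) anode.
With n = 3, Ecell = −(0.0592/3)·log([dilute]/[conc]) = −(0.0592/3)·log(0.563/1.8) = +0.010 V.

0.010 V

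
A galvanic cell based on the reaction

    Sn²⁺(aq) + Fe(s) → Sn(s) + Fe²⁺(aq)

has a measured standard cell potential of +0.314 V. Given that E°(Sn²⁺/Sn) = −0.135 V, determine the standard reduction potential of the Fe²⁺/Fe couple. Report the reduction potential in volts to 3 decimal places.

−0.449 V

In the reaction as written the Sn²⁺/Sn couple is reduced (cathode) and Fe²⁺/Fe is oxidized (anode), so E°cell = E°(Sn²⁺/Sn) − E°(Fe²⁺/Fe).
E°(Fe²⁺/Fe) = E°(cathode) − E°cell = −0.135 − (+0.314) = −0.449 V.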